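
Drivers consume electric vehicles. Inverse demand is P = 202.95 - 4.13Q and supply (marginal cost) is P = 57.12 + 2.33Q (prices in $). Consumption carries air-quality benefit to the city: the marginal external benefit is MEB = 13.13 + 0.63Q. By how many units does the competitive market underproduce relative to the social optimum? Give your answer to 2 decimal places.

4.69 units

Market equilibrium (private): 57.12 + 2.33Q = 202.95 - 4.13Q → Q_m = 22.5743.
Social marginal benefit = demand + MEB = 216.08 - 3.50Q.
Set SMB = MC: 216.08 - 3.50Q = 57.12 + 2.33Q → Q* = 27.2659.
Gap = |22.5743 − 27.2659| = 4.6916.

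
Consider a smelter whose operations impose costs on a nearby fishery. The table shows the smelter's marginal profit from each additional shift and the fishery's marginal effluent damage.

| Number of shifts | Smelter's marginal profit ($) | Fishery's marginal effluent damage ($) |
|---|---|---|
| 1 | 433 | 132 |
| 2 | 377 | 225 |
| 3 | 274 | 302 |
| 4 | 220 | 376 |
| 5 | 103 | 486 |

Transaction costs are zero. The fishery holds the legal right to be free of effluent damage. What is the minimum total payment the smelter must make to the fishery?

$357

Efficient level: marginal profit ≥ marginal effluent damage through level 2, so k* = 2.
With the fishery holding the right, the smelter must at least compensate total damage at k*: 132 + 225 = 357.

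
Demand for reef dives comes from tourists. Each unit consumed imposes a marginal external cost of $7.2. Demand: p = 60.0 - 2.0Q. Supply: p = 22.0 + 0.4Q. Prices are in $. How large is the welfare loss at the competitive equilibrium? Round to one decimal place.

DWL = $10.8

Market equilibrium (private): 22.0 + 0.4Q = 60.0 - 2.0Q → Q_m = 15.8333.
Social marginal benefit = demand − MEC = 52.8 - 2.0Q.
Set SMB = MC: 52.8 - 2.0Q = 22.0 + 0.4Q → Q* = 12.8333.
The loss is the area between SMB and MC from Q* to Q_m; with linear curves that's a triangle of height MEC(Q_m).
DWL = ½ × 3.0000 × 7.2000 = 10.8000.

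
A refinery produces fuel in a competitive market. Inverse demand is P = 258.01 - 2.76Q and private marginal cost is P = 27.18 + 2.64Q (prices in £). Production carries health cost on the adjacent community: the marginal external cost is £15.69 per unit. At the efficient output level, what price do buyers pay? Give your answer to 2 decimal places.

Social marginal cost = private MC + MEC = 42.87 + 2.64Q.
Set SMC = demand: 42.87 + 2.64Q = 258.01 - 2.76Q → Q* = 39.8407.
Consumer price on the demand curve at Q*: 258.01 − 2.76×39.8407 = 148.0497.

P = £148.05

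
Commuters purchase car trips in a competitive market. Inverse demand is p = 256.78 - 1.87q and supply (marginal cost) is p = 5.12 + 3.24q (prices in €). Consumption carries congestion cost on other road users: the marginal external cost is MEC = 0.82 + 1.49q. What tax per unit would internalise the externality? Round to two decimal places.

Social marginal benefit = demand − MEC = 255.96 - 3.36q.
Set SMB = MC: 255.96 - 3.36q = 5.12 + 3.24q → q* = 38.0061.
The Pigouvian tax equals MEC at q*: 0.82 + 1.49×38.0061 = 57.4491.

tax = €57.45 per unit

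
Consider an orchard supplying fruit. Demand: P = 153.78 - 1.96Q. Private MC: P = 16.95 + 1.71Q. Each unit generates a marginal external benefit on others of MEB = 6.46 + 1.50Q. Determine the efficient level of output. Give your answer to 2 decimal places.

Q* = 66.03

Social marginal cost = private MC − MEB = 10.49 + 0.21Q.
Set SMC = demand: 10.49 + 0.21Q = 153.78 - 1.96Q → Q* = 66.0323.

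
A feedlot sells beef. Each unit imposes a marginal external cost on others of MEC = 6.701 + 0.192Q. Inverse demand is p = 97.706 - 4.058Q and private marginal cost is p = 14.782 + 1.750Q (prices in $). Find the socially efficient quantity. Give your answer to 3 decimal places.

Social marginal cost = private MC + MEC = 21.483 + 1.942Q.
Set SMC = demand: 21.483 + 1.942Q = 97.706 - 4.058Q → Q* = 12.7038.

Q* = 12.704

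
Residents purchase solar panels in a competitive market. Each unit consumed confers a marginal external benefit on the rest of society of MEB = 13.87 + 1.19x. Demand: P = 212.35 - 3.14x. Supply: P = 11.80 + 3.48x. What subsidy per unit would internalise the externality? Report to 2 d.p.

Social marginal benefit = demand + MEB = 226.22 - 1.95x.
Set SMB = MC: 226.22 - 1.95x = 11.80 + 3.48x → x* = 39.4880.
The Pigouvian subsidy equals MEB at x*: 13.87 + 1.19×39.4880 = 60.8607.

subsidy = 60.86 per unit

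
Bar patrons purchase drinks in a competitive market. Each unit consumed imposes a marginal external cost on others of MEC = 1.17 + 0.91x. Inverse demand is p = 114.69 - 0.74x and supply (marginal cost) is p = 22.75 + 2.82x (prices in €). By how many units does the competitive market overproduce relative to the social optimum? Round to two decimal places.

5.52 units

Market equilibrium (private): 22.75 + 2.82x = 114.69 - 0.74x → x_m = 25.8258.
Social marginal benefit = demand − MEC = 113.52 - 1.65x.
Set SMB = MC: 113.52 - 1.65x = 22.75 + 2.82x → x* = 20.3065.
Gap = |25.8258 − 20.3065| = 5.5193.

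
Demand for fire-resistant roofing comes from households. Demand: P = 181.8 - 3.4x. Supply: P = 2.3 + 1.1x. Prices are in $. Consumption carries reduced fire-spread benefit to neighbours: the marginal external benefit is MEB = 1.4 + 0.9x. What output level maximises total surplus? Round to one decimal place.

x* = 50.3

Social marginal benefit = demand + MEB = 183.2 - 2.5x.
Set SMB = MC: 183.2 - 2.5x = 2.3 + 1.1x → x* = 50.2500.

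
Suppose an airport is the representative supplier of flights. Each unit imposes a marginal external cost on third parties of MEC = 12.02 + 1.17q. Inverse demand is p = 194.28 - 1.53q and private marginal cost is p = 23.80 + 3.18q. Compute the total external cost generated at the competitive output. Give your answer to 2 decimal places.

1201.48

Market equilibrium (private): 23.80 + 3.18q = 194.28 - 1.53q → q_m = 36.1953.
Total external cost = ∫₀^{q_m} (12.02 + 1.17q) dq = 12.02×36.1953 + ½×1.17×36.1953² = 1201.4759.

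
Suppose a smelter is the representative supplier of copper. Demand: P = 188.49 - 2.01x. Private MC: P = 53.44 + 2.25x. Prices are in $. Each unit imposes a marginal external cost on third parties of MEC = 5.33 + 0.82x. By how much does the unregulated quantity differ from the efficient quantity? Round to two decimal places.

6.17 units

Market equilibrium (private): 53.44 + 2.25x = 188.49 - 2.01x → x_m = 31.7019.
Social marginal cost = private MC + MEC = 58.77 + 3.07x.
Set SMC = demand: 58.77 + 3.07x = 188.49 - 2.01x → x* = 25.5354.
Gap = |31.7019 − 25.5354| = 6.1665.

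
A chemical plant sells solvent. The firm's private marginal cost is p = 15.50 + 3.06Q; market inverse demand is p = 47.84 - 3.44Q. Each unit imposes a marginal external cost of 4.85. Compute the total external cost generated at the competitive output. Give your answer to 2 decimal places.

24.13

Market equilibrium (private): 15.50 + 3.06Q = 47.84 - 3.44Q → Q_m = 4.9754.
Total external cost = MEC × Q_m = 4.85 × 4.9754 = 24.1307.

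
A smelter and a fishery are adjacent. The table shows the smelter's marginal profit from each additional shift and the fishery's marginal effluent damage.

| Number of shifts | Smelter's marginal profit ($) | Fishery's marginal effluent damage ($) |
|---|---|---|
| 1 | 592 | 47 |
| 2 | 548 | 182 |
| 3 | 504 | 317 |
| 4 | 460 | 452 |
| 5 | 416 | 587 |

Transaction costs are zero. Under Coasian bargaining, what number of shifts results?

4

Bargaining reaches the level where marginal profit last exceeds marginal effluent damage.
That holds through level 4 (460 ≥ 452) but not at 5 (416 < 587).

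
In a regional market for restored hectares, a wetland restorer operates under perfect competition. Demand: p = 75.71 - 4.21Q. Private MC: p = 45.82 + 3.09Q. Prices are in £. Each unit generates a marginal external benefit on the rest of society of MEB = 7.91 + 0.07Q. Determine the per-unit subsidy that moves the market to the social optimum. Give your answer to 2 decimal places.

Social marginal cost = private MC − MEB = 37.91 + 3.02Q.
Set SMC = demand: 37.91 + 3.02Q = 75.71 - 4.21Q → Q* = 5.2282.
The Pigouvian subsidy equals MEB at Q*: 7.91 + 0.07×5.2282 = 8.2760.

subsidy = £8.28 per unit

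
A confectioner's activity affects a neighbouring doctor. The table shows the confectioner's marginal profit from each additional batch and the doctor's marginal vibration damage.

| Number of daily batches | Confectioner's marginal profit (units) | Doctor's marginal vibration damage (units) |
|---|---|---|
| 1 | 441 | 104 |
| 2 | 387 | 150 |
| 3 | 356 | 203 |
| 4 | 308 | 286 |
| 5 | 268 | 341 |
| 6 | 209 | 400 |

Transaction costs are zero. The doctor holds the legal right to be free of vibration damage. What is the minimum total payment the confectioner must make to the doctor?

743

Efficient level: marginal profit ≥ marginal vibration damage through level 4, so k* = 4.
With the doctor holding the right, the confectioner must at least compensate total damage at k*: 104 + 150 + 203 + 286 = 743.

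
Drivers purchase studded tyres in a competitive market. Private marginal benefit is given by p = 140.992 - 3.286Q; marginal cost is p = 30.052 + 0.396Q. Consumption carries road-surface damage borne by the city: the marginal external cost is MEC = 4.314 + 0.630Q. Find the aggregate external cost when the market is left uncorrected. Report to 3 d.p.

415.952

Market equilibrium (private): 30.052 + 0.396Q = 140.992 - 3.286Q → Q_m = 30.1304.
Total external cost = ∫₀^{Q_m} (4.314 + 0.630Q) dQ = 4.314×30.1304 + ½×0.630×30.1304² = 415.9525.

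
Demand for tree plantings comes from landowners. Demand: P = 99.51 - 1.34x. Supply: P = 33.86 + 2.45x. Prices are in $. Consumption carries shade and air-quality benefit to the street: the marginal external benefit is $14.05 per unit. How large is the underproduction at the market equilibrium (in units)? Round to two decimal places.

Market equilibrium (private): 33.86 + 2.45x = 99.51 - 1.34x → x_m = 17.3219.
Social marginal benefit = demand + MEB = 113.56 - 1.34x.
Set SMB = MC: 113.56 - 1.34x = 33.86 + 2.45x → x* = 21.0290.
Gap = |17.3219 − 21.0290| = 3.7071.

3.71 units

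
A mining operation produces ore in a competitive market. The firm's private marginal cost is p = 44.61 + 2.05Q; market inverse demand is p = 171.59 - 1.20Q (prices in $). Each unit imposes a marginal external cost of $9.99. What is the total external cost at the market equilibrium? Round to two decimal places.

$390.32

Market equilibrium (private): 44.61 + 2.05Q = 171.59 - 1.20Q → Q_m = 39.0708.
Total external cost = MEC × Q_m = 9.99 × 39.0708 = 390.3173.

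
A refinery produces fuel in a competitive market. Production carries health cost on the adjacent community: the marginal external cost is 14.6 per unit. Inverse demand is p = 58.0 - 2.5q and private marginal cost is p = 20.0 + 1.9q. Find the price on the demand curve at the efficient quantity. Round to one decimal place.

Social marginal cost = private MC + MEC = 34.6 + 1.9q.
Set SMC = demand: 34.6 + 1.9q = 58.0 - 2.5q → q* = 5.3182.
Consumer price on the demand curve at q*: 58.0 − 2.5×5.3182 = 44.7045.

P = 44.7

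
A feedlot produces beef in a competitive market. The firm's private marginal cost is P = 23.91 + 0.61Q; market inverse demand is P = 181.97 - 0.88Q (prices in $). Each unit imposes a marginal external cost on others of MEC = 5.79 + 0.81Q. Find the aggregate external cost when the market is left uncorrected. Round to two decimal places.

$5171.70

Market equilibrium (private): 23.91 + 0.61Q = 181.97 - 0.88Q → Q_m = 106.0805.
Total external cost = ∫₀^{Q_m} (5.79 + 0.81Q) dQ = 5.79×106.0805 + ½×0.81×106.0805² = 5171.7004.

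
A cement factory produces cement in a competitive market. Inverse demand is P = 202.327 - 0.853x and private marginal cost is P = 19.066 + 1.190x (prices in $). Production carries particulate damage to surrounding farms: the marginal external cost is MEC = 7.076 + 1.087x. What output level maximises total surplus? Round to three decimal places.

Social marginal cost = private MC + MEC = 26.142 + 2.277x.
Set SMC = demand: 26.142 + 2.277x = 202.327 - 0.853x → x* = 56.2891.

x* = 56.289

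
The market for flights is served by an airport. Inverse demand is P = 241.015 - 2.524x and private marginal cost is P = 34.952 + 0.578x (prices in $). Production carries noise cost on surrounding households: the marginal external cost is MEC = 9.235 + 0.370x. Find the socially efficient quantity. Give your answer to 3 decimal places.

x* = 56.690

Social marginal cost = private MC + MEC = 44.187 + 0.948x.
Set SMC = demand: 44.187 + 0.948x = 241.015 - 2.524x → x* = 56.6901.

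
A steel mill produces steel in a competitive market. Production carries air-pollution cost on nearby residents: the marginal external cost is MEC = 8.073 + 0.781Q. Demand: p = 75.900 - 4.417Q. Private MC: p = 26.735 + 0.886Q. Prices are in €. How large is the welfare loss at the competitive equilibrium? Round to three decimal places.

DWL = €19.273

Market equilibrium (private): 26.735 + 0.886Q = 75.900 - 4.417Q → Q_m = 9.2712.
Social marginal cost = private MC + MEC = 34.808 + 1.667Q.
Set SMC = demand: 34.808 + 1.667Q = 75.900 - 4.417Q → Q* = 6.7541.
Height of the DWL triangle at Q_m is SMC(Q_m) − demand(Q_m) = MEC(Q_m) = 15.3138.
DWL = ½ × 2.5171 × 15.3138 = 19.2732.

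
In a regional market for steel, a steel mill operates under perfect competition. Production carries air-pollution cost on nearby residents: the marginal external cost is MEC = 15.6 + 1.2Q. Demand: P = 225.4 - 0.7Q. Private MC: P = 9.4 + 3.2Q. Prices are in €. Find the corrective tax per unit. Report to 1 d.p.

Social marginal cost = private MC + MEC = 25.0 + 4.4Q.
Set SMC = demand: 25.0 + 4.4Q = 225.4 - 0.7Q → Q* = 39.2941.
The Pigouvian tax equals MEC at Q*: 15.6 + 1.2×39.2941 = 62.7529.

tax = €62.8 per unit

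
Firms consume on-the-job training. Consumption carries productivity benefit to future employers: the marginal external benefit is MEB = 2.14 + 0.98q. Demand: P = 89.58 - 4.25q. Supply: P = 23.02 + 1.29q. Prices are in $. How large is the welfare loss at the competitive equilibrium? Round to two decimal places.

DWL = $21.23

Market equilibrium (private): 23.02 + 1.29q = 89.58 - 4.25q → q_m = 12.0144.
Social marginal benefit = demand + MEB = 91.72 - 3.27q.
Set SMB = MC: 91.72 - 3.27q = 23.02 + 1.29q → q* = 15.0658.
Between q* and q_m the wedge SMB − MC runs linearly from 0 to MEB(q_m), so the loss is a triangle.
DWL = ½ × 3.0514 × 13.9142 = 21.2289.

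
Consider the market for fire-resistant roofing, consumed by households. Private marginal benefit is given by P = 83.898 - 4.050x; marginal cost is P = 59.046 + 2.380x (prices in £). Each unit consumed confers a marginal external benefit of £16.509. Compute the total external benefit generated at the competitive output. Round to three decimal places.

Market equilibrium (private): 59.046 + 2.380x = 83.898 - 4.050x → x_m = 3.8650.
Total external benefit = MEB × x_m = 16.509 × 3.8650 = 63.8073.

£63.807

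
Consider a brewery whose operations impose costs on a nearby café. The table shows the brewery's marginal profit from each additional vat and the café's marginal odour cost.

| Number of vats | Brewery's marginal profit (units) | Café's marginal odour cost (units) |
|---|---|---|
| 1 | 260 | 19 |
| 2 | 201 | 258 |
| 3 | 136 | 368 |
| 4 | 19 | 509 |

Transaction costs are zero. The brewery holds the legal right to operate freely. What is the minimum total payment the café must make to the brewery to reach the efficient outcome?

356

Left alone the brewery would choose level 4 (marginal profit stays positive).
Efficient level: k* = 1 (marginal profit ≥ marginal odour cost through 1).
The café must at least cover the brewery's forgone profit from cutting 4→1: 201 + 136 + 19 = 356.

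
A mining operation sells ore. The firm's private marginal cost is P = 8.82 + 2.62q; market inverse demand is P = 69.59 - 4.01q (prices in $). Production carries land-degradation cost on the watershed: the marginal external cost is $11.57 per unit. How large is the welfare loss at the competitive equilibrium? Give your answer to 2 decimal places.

Market equilibrium (private): 8.82 + 2.62q = 69.59 - 4.01q → q_m = 9.1659.
Social marginal cost = private MC + MEC = 20.39 + 2.62q.
Set SMC = demand: 20.39 + 2.62q = 69.59 - 4.01q → q* = 7.4208.
The loss is the area between SMC and demand from q* to q_m; with linear curves that's a triangle of height MEC(q_m).
DWL = ½ × 1.7451 × 11.5700 = 10.0954.

DWL = $10.10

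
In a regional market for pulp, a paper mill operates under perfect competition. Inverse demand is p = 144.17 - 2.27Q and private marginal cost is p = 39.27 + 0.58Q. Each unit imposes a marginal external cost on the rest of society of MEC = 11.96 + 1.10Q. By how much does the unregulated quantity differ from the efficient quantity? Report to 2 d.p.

13.28 units

Market equilibrium (private): 39.27 + 0.58Q = 144.17 - 2.27Q → Q_m = 36.8070.
Social marginal cost = private MC + MEC = 51.23 + 1.68Q.
Set SMC = demand: 51.23 + 1.68Q = 144.17 - 2.27Q → Q* = 23.5291.
Gap = |36.8070 − 23.5291| = 13.2779.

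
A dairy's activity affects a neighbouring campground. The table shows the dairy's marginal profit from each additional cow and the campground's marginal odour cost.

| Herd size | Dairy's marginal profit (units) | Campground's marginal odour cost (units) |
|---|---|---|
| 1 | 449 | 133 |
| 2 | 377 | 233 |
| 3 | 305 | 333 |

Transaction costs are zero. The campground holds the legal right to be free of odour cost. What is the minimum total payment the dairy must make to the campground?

Efficient level: marginal profit ≥ marginal odour cost through level 2, so k* = 2.
With the campground holding the right, the dairy must at least compensate total damage at k*: 133 + 233 = 366.

366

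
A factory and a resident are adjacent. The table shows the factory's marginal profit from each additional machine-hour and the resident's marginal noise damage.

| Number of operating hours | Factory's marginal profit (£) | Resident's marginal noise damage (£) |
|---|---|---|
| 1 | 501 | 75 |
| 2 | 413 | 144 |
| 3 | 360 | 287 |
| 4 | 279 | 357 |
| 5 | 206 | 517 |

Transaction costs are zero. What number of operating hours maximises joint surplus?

Bargaining reaches the level where marginal profit last exceeds marginal noise damage.
That holds through level 3 (360 ≥ 287) but not at 4 (279 < 357).

3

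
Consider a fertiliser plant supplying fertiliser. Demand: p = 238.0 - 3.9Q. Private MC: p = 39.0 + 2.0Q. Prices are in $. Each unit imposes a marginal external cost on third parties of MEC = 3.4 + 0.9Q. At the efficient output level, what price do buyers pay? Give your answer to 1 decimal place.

P = $125.8

Social marginal cost = private MC + MEC = 42.4 + 2.9Q.
Set SMC = demand: 42.4 + 2.9Q = 238.0 - 3.9Q → Q* = 28.7647.
Consumer price on the demand curve at Q*: 238.0 − 3.9×28.7647 = 125.8177.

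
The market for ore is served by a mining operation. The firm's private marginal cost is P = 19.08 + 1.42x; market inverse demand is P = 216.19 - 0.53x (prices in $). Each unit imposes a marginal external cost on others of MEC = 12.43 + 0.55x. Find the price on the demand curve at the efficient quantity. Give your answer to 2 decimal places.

Social marginal cost = private MC + MEC = 31.51 + 1.97x.
Set SMC = demand: 31.51 + 1.97x = 216.19 - 0.53x → x* = 73.8720.
Consumer price on the demand curve at x*: 216.19 − 0.53×73.8720 = 177.0378.

P = $177.04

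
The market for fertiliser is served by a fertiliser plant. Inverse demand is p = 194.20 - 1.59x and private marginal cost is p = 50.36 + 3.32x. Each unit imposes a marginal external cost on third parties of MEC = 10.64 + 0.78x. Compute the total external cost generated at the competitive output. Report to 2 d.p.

Market equilibrium (private): 50.36 + 3.32x = 194.20 - 1.59x → x_m = 29.2953.
Total external cost = ∫₀^{x_m} (10.64 + 0.78x) dx = 10.64×29.2953 + ½×0.78×29.2953² = 646.4057.

646.41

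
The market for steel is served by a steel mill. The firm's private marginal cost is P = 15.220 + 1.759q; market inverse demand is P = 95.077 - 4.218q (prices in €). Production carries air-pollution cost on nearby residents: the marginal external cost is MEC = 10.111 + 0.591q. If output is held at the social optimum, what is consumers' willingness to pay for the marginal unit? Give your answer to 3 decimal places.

Social marginal cost = private MC + MEC = 25.331 + 2.350q.
Set SMC = demand: 25.331 + 2.350q = 95.077 - 4.218q → q* = 10.6191.
Consumer price on the demand curve at q*: 95.077 − 4.218×10.6191 = 50.2856.

P = €50.286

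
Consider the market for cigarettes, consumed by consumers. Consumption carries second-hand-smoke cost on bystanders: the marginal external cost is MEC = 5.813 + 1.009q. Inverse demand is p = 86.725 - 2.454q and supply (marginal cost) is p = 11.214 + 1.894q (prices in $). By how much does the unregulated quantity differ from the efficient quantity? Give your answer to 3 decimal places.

4.356 units

Market equilibrium (private): 11.214 + 1.894q = 86.725 - 2.454q → q_m = 17.3668.
Social marginal benefit = demand − MEC = 80.912 - 3.463q.
Set SMB = MC: 80.912 - 3.463q = 11.214 + 1.894q → q* = 13.0106.
Gap = |17.3668 − 13.0106| = 4.3562.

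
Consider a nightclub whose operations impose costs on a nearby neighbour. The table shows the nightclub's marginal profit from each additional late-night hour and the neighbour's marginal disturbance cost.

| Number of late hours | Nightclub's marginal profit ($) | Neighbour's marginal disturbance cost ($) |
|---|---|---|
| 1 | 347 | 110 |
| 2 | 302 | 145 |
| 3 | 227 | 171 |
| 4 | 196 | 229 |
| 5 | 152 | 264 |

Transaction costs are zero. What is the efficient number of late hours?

3

Bargaining reaches the level where marginal profit last exceeds marginal disturbance cost.
That holds through level 3 (227 ≥ 171) but not at 4 (196 < 229).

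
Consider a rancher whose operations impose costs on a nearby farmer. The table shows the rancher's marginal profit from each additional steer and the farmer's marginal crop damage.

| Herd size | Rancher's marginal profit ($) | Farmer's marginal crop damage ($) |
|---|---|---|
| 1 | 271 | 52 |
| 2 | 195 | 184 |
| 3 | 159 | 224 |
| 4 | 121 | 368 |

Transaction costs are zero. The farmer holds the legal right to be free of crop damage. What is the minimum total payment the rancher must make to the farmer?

Efficient level: marginal profit ≥ marginal crop damage through level 2, so k* = 2.
With the farmer holding the right, the rancher must at least compensate total damage at k*: 52 + 184 = 236.

$236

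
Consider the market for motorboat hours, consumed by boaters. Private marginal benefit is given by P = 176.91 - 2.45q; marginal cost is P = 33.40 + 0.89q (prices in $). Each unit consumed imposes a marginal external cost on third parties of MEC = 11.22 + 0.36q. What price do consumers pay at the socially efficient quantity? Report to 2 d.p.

P = $89.31

Social marginal benefit = demand − MEC = 165.69 - 2.81q.
Set SMB = MC: 165.69 - 2.81q = 33.40 + 0.89q → q* = 35.7541.
Consumer price on the demand curve at q*: 176.91 − 2.45×35.7541 = 89.3125.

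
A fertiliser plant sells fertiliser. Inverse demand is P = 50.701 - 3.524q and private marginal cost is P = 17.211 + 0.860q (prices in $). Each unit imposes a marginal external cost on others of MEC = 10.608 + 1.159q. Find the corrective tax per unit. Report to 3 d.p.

Social marginal cost = private MC + MEC = 27.819 + 2.019q.
Set SMC = demand: 27.819 + 2.019q = 50.701 - 3.524q → q* = 4.1281.
The Pigouvian tax equals MEC at q*: 10.608 + 1.159×4.1281 = 15.3925.

tax = $15.392 per unit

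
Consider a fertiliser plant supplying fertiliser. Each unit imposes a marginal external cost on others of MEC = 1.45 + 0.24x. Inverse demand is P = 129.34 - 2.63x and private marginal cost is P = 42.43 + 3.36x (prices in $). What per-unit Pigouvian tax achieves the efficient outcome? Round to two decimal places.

Social marginal cost = private MC + MEC = 43.88 + 3.60x.
Set SMC = demand: 43.88 + 3.60x = 129.34 - 2.63x → x* = 13.7175.
The Pigouvian tax equals MEC at x*: 1.45 + 0.24×13.7175 = 4.7422.

tax = $4.74 per unit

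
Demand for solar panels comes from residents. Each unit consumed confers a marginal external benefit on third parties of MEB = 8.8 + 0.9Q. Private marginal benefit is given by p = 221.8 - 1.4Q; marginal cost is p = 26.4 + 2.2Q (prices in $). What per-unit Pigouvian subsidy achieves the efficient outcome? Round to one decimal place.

subsidy = $76.9 per unit

Social marginal benefit = demand + MEB = 230.6 - 0.5Q.
Set SMB = MC: 230.6 - 0.5Q = 26.4 + 2.2Q → Q* = 75.6296.
The Pigouvian subsidy equals MEB at Q*: 8.8 + 0.9×75.6296 = 76.8666.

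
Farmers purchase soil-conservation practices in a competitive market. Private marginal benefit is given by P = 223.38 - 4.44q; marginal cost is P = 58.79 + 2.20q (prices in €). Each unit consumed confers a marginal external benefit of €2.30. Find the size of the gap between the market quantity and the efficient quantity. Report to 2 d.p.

0.35 units

Market equilibrium (private): 58.79 + 2.20q = 223.38 - 4.44q → q_m = 24.7877.
Social marginal benefit = demand + MEB = 225.68 - 4.44q.
Set SMB = MC: 225.68 - 4.44q = 58.79 + 2.20q → q* = 25.1340.
Gap = |24.7877 − 25.1340| = 0.3463.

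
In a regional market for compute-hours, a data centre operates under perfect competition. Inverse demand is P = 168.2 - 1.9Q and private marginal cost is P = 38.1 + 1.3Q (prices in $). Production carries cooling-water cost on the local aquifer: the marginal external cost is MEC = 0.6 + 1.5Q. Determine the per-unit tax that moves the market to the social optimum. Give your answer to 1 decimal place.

Social marginal cost = private MC + MEC = 38.7 + 2.8Q.
Set SMC = demand: 38.7 + 2.8Q = 168.2 - 1.9Q → Q* = 27.5532.
The Pigouvian tax equals MEC at Q*: 0.6 + 1.5×27.5532 = 41.9298.

tax = $41.9 per unit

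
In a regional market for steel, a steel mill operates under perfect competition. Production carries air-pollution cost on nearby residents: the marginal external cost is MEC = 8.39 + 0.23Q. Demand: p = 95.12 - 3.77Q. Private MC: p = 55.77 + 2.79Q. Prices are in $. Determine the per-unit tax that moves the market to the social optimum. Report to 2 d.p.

Social marginal cost = private MC + MEC = 64.16 + 3.02Q.
Set SMC = demand: 64.16 + 3.02Q = 95.12 - 3.77Q → Q* = 4.5596.
The Pigouvian tax equals MEC at Q*: 8.39 + 0.23×4.5596 = 9.4387.

tax = $9.44 per unit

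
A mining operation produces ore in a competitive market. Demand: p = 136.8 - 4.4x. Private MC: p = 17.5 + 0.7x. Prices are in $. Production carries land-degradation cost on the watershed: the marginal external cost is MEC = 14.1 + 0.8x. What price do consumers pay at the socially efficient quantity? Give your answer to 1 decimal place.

P = $58.3

Social marginal cost = private MC + MEC = 31.6 + 1.5x.
Set SMC = demand: 31.6 + 1.5x = 136.8 - 4.4x → x* = 17.8305.
Consumer price on the demand curve at x*: 136.8 − 4.4×17.8305 = 58.3458.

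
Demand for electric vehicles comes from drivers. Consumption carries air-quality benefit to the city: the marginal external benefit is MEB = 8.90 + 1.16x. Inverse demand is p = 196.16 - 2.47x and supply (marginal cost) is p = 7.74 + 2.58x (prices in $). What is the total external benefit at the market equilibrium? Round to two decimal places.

$1139.49

Market equilibrium (private): 7.74 + 2.58x = 196.16 - 2.47x → x_m = 37.3109.
Total external benefit = ∫₀^{x_m} (8.90 + 1.16x) dx = 8.90×37.3109 + ½×1.16×37.3109² = 1139.4869.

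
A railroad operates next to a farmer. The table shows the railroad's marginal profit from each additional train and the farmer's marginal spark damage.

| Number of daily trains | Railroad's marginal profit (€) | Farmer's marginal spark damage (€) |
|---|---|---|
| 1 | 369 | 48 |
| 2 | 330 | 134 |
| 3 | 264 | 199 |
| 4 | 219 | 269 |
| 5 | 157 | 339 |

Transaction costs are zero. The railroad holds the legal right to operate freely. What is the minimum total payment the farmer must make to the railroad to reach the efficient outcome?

Left alone the railroad would choose level 5 (marginal profit stays positive).
Efficient level: k* = 3 (marginal profit ≥ marginal spark damage through 3).
The farmer must at least cover the railroad's forgone profit from cutting 5→3: 219 + 157 = 376.

€376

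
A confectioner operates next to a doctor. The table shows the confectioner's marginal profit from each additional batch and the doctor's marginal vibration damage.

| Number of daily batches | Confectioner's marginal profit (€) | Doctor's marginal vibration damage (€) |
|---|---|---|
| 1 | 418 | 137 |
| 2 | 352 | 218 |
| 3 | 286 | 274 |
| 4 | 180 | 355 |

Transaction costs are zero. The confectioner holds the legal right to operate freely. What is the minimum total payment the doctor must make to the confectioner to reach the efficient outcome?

Left alone the confectioner would choose level 4 (marginal profit stays positive).
Efficient level: k* = 3 (marginal profit ≥ marginal vibration damage through 3).
The doctor must at least cover the confectioner's forgone profit from cutting 4→3: 180 = 180.

€180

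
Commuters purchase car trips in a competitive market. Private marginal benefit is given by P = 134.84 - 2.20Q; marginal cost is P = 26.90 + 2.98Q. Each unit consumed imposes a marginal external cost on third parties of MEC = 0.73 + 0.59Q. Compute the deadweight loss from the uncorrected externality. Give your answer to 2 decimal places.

DWL = 14.70

Market equilibrium (private): 26.90 + 2.98Q = 134.84 - 2.20Q → Q_m = 20.8378.
Social marginal benefit = demand − MEC = 134.11 - 2.79Q.
Set SMB = MC: 134.11 - 2.79Q = 26.90 + 2.98Q → Q* = 18.5806.
The loss is the area between SMB and MC from Q* to Q_m; with linear curves that's a triangle of height MEC(Q_m).
DWL = ½ × 2.2572 × 13.0243 = 14.6992.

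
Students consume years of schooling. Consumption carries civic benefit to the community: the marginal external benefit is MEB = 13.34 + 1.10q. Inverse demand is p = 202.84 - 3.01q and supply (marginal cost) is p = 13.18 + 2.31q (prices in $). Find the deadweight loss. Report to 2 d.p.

DWL = $327.26

Market equilibrium (private): 13.18 + 2.31q = 202.84 - 3.01q → q_m = 35.6504.
Social marginal benefit = demand + MEB = 216.18 - 1.91q.
Set SMB = MC: 216.18 - 1.91q = 13.18 + 2.31q → q* = 48.1043.
Between q* and q_m the wedge SMB − MC runs linearly from 0 to MEB(q_m), so the loss is a triangle.
DWL = ½ × 12.4539 × 52.5554 = 327.2598.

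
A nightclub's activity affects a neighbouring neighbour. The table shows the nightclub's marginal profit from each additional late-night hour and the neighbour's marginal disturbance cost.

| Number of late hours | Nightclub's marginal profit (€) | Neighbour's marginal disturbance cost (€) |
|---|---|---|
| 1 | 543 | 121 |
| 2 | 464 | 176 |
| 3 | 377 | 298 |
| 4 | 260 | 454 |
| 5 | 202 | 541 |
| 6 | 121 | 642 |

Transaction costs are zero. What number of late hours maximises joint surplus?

Bargaining reaches the level where marginal profit last exceeds marginal disturbance cost.
That holds through level 3 (377 ≥ 298) but not at 4 (260 < 454).

3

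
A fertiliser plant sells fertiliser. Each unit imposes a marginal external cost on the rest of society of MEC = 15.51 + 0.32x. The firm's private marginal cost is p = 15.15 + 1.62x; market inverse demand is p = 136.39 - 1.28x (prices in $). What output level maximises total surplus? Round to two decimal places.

x* = 32.84

Social marginal cost = private MC + MEC = 30.66 + 1.94x.
Set SMC = demand: 30.66 + 1.94x = 136.39 - 1.28x → x* = 32.8354.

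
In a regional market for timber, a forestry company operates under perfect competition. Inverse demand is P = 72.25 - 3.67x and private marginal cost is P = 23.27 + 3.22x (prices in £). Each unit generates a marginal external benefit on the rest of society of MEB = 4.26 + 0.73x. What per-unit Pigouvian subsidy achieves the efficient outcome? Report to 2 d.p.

subsidy = £10.57 per unit

Social marginal cost = private MC − MEB = 19.01 + 2.49x.
Set SMC = demand: 19.01 + 2.49x = 72.25 - 3.67x → x* = 8.6429.
The Pigouvian subsidy equals MEB at x*: 4.26 + 0.73×8.6429 = 10.5693.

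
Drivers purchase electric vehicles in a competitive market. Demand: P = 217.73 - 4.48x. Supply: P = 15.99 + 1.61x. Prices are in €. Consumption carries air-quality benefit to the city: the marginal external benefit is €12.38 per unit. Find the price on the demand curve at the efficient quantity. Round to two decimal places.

P = €60.22

Social marginal benefit = demand + MEB = 230.11 - 4.48x.
Set SMB = MC: 230.11 - 4.48x = 15.99 + 1.61x → x* = 35.1593.
Consumer price on the demand curve at x*: 217.73 − 4.48×35.1593 = 60.2163.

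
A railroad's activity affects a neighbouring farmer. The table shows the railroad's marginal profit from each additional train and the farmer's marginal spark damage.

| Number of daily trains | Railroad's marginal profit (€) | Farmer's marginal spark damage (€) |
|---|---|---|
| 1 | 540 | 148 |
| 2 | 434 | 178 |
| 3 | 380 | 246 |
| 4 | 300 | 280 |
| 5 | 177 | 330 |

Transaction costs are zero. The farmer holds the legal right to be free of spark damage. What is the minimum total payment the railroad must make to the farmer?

€852

Efficient level: marginal profit ≥ marginal spark damage through level 4, so k* = 4.
With the farmer holding the right, the railroad must at least compensate total damage at k*: 148 + 178 + 246 + 280 = 852.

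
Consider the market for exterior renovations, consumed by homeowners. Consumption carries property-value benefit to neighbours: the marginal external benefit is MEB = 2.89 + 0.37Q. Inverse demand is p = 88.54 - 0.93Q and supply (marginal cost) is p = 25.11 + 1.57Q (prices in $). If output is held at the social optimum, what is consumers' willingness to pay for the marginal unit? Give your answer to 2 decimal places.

Social marginal benefit = demand + MEB = 91.43 - 0.56Q.
Set SMB = MC: 91.43 - 0.56Q = 25.11 + 1.57Q → Q* = 31.1362.
Consumer price on the demand curve at Q*: 88.54 − 0.93×31.1362 = 59.5833.

P = $59.58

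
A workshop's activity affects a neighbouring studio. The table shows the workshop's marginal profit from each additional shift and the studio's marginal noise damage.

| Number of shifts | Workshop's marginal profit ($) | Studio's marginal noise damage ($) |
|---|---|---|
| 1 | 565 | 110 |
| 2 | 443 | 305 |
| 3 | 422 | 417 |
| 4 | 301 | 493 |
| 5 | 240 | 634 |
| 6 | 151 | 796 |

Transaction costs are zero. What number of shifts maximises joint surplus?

Bargaining reaches the level where marginal profit last exceeds marginal noise damage.
That holds through level 3 (422 ≥ 417) but not at 4 (301 < 493).

3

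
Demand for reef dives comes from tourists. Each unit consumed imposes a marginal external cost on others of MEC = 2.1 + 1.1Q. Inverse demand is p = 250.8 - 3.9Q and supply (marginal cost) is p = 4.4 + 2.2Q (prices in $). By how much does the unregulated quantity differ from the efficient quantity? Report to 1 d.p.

Market equilibrium (private): 4.4 + 2.2Q = 250.8 - 3.9Q → Q_m = 40.3934.
Social marginal benefit = demand − MEC = 248.7 - 5.0Q.
Set SMB = MC: 248.7 - 5.0Q = 4.4 + 2.2Q → Q* = 33.9306.
Gap = |40.3934 − 33.9306| = 6.4628.

6.5 units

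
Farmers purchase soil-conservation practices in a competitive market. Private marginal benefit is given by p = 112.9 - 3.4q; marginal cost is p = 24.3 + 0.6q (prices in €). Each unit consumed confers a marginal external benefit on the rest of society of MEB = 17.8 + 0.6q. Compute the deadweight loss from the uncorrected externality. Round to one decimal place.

Market equilibrium (private): 24.3 + 0.6q = 112.9 - 3.4q → q_m = 22.1500.
Social marginal benefit = demand + MEB = 130.7 - 2.8q.
Set SMB = MC: 130.7 - 2.8q = 24.3 + 0.6q → q* = 31.2941.
Between q* and q_m the wedge SMB − MC runs linearly from 0 to MEB(q_m), so the loss is a triangle.
DWL = ½ × 9.1441 × 31.0900 = 142.1450.

DWL = €142.1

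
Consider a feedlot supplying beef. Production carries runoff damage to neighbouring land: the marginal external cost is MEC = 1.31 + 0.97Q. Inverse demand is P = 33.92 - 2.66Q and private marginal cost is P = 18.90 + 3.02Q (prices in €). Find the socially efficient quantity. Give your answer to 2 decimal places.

Q* = 2.06

Social marginal cost = private MC + MEC = 20.21 + 3.99Q.
Set SMC = demand: 20.21 + 3.99Q = 33.92 - 2.66Q → Q* = 2.0617.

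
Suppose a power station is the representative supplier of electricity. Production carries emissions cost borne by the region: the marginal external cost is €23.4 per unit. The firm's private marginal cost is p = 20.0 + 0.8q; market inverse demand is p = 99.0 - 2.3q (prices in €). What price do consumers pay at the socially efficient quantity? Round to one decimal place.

P = €57.7

Social marginal cost = private MC + MEC = 43.4 + 0.8q.
Set SMC = demand: 43.4 + 0.8q = 99.0 - 2.3q → q* = 17.9355.
Consumer price on the demand curve at q*: 99.0 − 2.3×17.9355 = 57.7484.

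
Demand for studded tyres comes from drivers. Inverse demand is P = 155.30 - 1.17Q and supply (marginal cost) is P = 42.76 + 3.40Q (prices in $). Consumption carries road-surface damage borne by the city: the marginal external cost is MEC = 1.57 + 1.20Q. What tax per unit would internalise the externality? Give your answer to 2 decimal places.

tax = $24.65 per unit

Social marginal benefit = demand − MEC = 153.73 - 2.37Q.
Set SMB = MC: 153.73 - 2.37Q = 42.76 + 3.40Q → Q* = 19.2322.
The Pigouvian tax equals MEC at Q*: 1.57 + 1.20×19.2322 = 24.6486.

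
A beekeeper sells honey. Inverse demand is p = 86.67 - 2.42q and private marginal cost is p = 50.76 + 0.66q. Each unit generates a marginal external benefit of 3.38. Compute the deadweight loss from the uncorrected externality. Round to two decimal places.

DWL = 1.85

Market equilibrium (private): 50.76 + 0.66q = 86.67 - 2.42q → q_m = 11.6591.
Social marginal cost = private MC − MEB = 47.38 + 0.66q.
Set SMC = demand: 47.38 + 0.66q = 86.67 - 2.42q → q* = 12.7565.
The welfare-loss triangle has base |q_m − q*| and height MEB(q_m) (the vertical gap between SMC and demand is zero at q* and MEB at q_m).
DWL = ½ × 1.0974 × 3.3800 = 1.8546.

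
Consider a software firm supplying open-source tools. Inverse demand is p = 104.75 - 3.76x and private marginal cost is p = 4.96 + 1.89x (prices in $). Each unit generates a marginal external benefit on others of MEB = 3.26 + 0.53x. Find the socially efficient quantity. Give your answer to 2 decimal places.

Social marginal cost = private MC − MEB = 1.70 + 1.36x.
Set SMC = demand: 1.70 + 1.36x = 104.75 - 3.76x → x* = 20.1270.

x* = 20.13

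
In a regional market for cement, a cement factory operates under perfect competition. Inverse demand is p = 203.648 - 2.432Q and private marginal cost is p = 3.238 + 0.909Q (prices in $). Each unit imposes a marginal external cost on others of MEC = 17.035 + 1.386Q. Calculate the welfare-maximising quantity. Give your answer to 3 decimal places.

Q* = 38.793

Social marginal cost = private MC + MEC = 20.273 + 2.295Q.
Set SMC = demand: 20.273 + 2.295Q = 203.648 - 2.432Q → Q* = 38.7931.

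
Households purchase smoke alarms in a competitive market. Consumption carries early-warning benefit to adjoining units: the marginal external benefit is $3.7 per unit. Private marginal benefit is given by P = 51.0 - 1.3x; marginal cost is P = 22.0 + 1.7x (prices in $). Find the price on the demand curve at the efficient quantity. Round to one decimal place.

Social marginal benefit = demand + MEB = 54.7 - 1.3x.
Set SMB = MC: 54.7 - 1.3x = 22.0 + 1.7x → x* = 10.9000.
Consumer price on the demand curve at x*: 51.0 − 1.3×10.9000 = 36.8300.

P = $36.8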